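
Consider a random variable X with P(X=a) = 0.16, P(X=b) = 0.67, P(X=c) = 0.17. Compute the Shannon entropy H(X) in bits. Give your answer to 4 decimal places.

H(X) = −Σ p·log₂ p.
  −(0.16)·log₂(0.16) = 0.42302
  −(0.67)·log₂(0.67) = 0.38710
  −(0.17)·log₂(0.17) = 0.43459
Sum: 0.42302 + 0.38710 + 0.43459 = 1.2447 bits.

1.2447 bits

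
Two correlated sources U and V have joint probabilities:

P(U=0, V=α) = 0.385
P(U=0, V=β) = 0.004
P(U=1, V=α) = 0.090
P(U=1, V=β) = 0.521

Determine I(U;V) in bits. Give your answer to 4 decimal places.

0.5976 bits

Marginals: p(U) = (0.3890, 0.6110), p(V) = (0.4750, 0.5250).
I(U;V) = Σ p(x,y)·log₂[p(x,y)/(p(x)p(y))].
  (0,α): 0.385·log₂(2.0836) = 0.40775
  (0,β): 0.004·log₂(0.0196) = -0.02270
  (1,α): 0.090·log₂(0.3101) = -0.15203
  (1,β): 0.521·log₂(1.6242) = 0.36455
Sum = 0.5976 bits.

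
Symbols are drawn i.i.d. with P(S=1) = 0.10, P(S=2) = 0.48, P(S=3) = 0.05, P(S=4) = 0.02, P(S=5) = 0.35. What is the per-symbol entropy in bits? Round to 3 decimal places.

1.700 bits

H(S) = −Σ p·log₂ p.
  −(0.10)·log₂(0.10) = 0.3322
  −(0.48)·log₂(0.48) = 0.5083
  −(0.05)·log₂(0.05) = 0.2161
  −(0.02)·log₂(0.02) = 0.1129
  −(0.35)·log₂(0.35) = 0.5301
Sum: 0.3322 + 0.5083 + 0.2161 + 0.1129 + 0.5301 = 1.700 bits.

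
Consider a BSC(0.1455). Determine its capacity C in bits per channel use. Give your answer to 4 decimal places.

0.4015 bits

Binary symmetric channel: C = 1 − h₂(ε) where h₂ is the binary entropy function.
h₂(0.1455) = −0.1455·log₂0.1455 − 0.8545·log₂0.8545 = 0.5985.
C = 1 − 0.5985 = 0.4015 bits per channel use.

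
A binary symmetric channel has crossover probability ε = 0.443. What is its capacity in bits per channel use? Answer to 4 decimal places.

0.0094 bits

Binary symmetric channel: C = 1 − h₂(ε) where h₂ is the binary entropy function.
h₂(0.443) = −0.443·log₂0.443 − 0.557·log₂0.557 = 0.9906.
C = 1 − 0.9906 = 0.0094 bits per channel use.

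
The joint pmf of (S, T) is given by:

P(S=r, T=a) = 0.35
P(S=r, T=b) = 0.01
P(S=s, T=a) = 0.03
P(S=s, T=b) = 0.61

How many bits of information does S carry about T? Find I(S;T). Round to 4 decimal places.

0.7174 bits

Marginals: p(S) = (0.3600, 0.6400), p(T) = (0.3800, 0.6200).
I(S;T) = Σ p(x,y)·log₂[p(x,y)/(p(x)p(y))].
  (r,a): 0.35·log₂(2.5585) = 0.47435
  (r,b): 0.01·log₂(0.0448) = -0.04480
  (s,a): 0.03·log₂(0.1234) = -0.09057
  (s,b): 0.61·log₂(1.5373) = 0.37844
Sum = 0.7174 bits.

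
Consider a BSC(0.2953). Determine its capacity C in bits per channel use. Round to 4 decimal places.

Binary symmetric channel: C = 1 − h₂(ε) where h₂ is the binary entropy function.
h₂(0.2953) = −0.2953·log₂0.2953 − 0.7047·log₂0.7047 = 0.8755.
C = 1 − 0.8755 = 0.1245 bits per channel use.

0.1245 bits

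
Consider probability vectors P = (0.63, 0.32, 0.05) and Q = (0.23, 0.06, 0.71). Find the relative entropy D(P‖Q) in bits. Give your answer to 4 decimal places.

D(P‖Q) = Σ p·log₂(p/q).
  0.63·log₂(0.63/0.23) = 0.91584
  0.32·log₂(0.32/0.06) = 0.77281
  0.05·log₂(0.05/0.71) = -0.19139
D(P‖Q) = 1.4973 bits.

1.4973 bits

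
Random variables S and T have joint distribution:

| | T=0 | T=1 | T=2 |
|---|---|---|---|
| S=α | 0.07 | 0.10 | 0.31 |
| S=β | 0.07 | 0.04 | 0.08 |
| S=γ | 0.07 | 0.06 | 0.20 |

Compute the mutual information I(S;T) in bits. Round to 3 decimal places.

Marginals: p(S) = (0.4800, 0.1900, 0.3300), p(T) = (0.2100, 0.2000, 0.5900).
I(S;T) = Σ p(x,y)·log₂[p(x,y)/(p(x)p(y))].
  (α,0): 0.07·log₂(0.6944) = -0.0368
  (α,1): 0.10·log₂(1.0417) = 0.0059
  (α,2): 0.31·log₂(1.0946) = 0.0404
  (β,0): 0.07·log₂(1.7544) = 0.0568
  (β,1): 0.04·log₂(1.0526) = 0.0030
  (β,2): 0.08·log₂(0.7136) = -0.0389
  (γ,0): 0.07·log₂(1.0101) = 0.0010
  (γ,1): 0.06·log₂(0.9091) = -0.0083
  (γ,2): 0.20·log₂(1.0272) = 0.0077
Sum = 0.031 bits.

0.031 bits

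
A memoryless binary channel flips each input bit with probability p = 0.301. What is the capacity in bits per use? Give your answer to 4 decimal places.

Binary symmetric channel: C = 1 − h₂(ε) where h₂ is the binary entropy function.
h₂(0.301) = −0.301·log₂0.301 − 0.699·log₂0.699 = 0.8825.
C = 1 − 0.8825 = 0.1175 bits per channel use.

0.1175 bits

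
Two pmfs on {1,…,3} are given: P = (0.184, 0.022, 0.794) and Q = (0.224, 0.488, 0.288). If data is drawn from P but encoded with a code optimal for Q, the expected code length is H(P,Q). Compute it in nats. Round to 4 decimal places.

1.2794 nats

H(P,Q) = −Σ p·ln q.
  −0.184·ln(0.224) = 0.27528
  −0.022·ln(0.488) = 0.01578
  −0.794·ln(0.288) = 0.98837
H(P,Q) = 1.2794 nats.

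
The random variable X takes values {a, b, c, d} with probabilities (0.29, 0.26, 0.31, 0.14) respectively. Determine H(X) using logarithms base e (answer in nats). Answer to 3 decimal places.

1.348 nats

H(X) = −Σ p·ln p.
  −(0.29)·ln(0.29) = 0.3590
  −(0.26)·ln(0.26) = 0.3502
  −(0.31)·ln(0.31) = 0.3631
  −(0.14)·ln(0.14) = 0.2753
Sum: 0.3590 + 0.3502 + 0.3631 + 0.2753 = 1.348 nats.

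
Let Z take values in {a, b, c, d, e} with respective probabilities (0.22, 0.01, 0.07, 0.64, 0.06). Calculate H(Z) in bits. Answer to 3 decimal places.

1.471 bits

H(Z) = −Σ p·log₂ p.
  −(0.22)·log₂(0.22) = 0.4806
  −(0.01)·log₂(0.01) = 0.0664
  −(0.07)·log₂(0.07) = 0.2686
  −(0.64)·log₂(0.64) = 0.4121
  −(0.06)·log₂(0.06) = 0.2435
Sum: 0.4806 + 0.0664 + 0.2686 + 0.4121 + 0.2435 = 1.471 bits.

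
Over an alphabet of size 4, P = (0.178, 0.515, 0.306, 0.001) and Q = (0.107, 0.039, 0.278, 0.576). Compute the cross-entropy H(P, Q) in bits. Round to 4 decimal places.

3.5503 bits

H(P,Q) = −Σ p·log₂ q.
  −0.178·log₂(0.107) = 0.57393
  −0.515·log₂(0.039) = 2.41040
  −0.306·log₂(0.278) = 0.56513
  −0.001·log₂(0.576) = 0.00080
H(P,Q) = 3.5503 bits.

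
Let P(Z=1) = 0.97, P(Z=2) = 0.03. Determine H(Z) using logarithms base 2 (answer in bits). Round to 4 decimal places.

H(Z) = −Σ p·log₂ p.
  −(0.97)·log₂(0.97) = 0.04263
  −(0.03)·log₂(0.03) = 0.15177
Sum: 0.04263 + 0.15177 = 0.1944 bits.

0.1944 bits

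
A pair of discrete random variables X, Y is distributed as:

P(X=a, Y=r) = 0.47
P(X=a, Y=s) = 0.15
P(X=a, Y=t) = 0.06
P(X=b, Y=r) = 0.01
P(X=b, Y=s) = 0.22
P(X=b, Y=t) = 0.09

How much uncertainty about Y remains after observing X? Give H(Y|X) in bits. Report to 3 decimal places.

Chain rule: H(Y|X) = H(X,Y) − H(X).
Marginals: p(X) = (0.6800, 0.3200), p(Y) = (0.4800, 0.3700, 0.1500).
H(X,Y) = 2.0257 bits; H(X) = 0.9044 bits.
H(Y|X) = 2.0257 − 0.9044 = 1.121 bits.

1.121 bits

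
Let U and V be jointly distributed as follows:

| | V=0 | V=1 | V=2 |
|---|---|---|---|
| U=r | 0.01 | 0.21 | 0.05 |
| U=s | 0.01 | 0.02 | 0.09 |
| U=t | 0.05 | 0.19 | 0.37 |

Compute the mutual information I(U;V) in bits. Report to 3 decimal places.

Marginals: p(U) = (0.2700, 0.1200, 0.6100), p(V) = (0.0700, 0.4200, 0.5100).
I(U;V) = Σ p(x,y)·log₂[p(x,y)/(p(x)p(y))].
  (r,0): 0.01·log₂(0.5291) = -0.0092
  (r,1): 0.21·log₂(1.8519) = 0.1867
  (r,2): 0.05·log₂(0.3631) = -0.0731
  (s,0): 0.01·log₂(1.1905) = 0.0025
  (s,1): 0.02·log₂(0.3968) = -0.0267
  (s,2): 0.09·log₂(1.4706) = 0.0501
  (t,0): 0.05·log₂(1.1710) = 0.0114
  (t,1): 0.19·log₂(0.7416) = -0.0819
  (t,2): 0.37·log₂(1.1893) = 0.0926
Sum = 0.152 bits.

0.152 bits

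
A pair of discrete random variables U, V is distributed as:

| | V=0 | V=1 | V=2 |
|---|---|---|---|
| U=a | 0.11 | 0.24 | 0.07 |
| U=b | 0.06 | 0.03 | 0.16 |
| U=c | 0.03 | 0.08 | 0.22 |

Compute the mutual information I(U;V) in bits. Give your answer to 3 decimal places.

0.211 bits

Marginals: p(U) = (0.4200, 0.2500, 0.3300), p(V) = (0.2000, 0.3500, 0.4500).
I(U;V) = Σ p(x,y)·log₂[p(x,y)/(p(x)p(y))].
  (a,0): 0.11·log₂(1.3095) = 0.0428
  (a,1): 0.24·log₂(1.6327) = 0.1697
  (a,2): 0.07·log₂(0.3704) = -0.1003
  (b,0): 0.06·log₂(1.2000) = 0.0158
  (b,1): 0.03·log₂(0.3429) = -0.0463
  (b,2): 0.16·log₂(1.4222) = 0.0813
  (c,0): 0.03·log₂(0.4545) = -0.0341
  (c,1): 0.08·log₂(0.6926) = -0.0424
  (c,2): 0.22·log₂(1.4815) = 0.1247
Sum = 0.211 bits.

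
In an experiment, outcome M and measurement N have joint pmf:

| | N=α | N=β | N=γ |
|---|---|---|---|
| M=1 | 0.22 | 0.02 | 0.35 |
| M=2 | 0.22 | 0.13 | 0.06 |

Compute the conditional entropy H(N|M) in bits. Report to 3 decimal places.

1.254 bits

Marginals: p(M) = (0.5900, 0.4100), p(N) = (0.4400, 0.1500, 0.4100).
H(N|M) = Σ p(M) · H(N|M=·).
  M=1: p=0.5900, H(N|M=1) = 1.1431
  M=2: p=0.4100, H(N|M=2) = 1.4131
Weighted sum = 1.254 bits.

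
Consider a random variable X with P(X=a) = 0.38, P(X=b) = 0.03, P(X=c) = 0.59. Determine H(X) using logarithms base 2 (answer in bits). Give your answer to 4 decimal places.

1.1313 bits

H(X) = −Σ p·log₂ p.
  −(0.38)·log₂(0.38) = 0.53045
  −(0.03)·log₂(0.03) = 0.15177
  −(0.59)·log₂(0.59) = 0.44912
Sum: 0.53045 + 0.15177 + 0.44912 = 1.1313 bits.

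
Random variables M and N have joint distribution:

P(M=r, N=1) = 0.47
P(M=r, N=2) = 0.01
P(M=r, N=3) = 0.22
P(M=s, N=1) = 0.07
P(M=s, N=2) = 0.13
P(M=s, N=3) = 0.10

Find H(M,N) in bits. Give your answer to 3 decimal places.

H(M,N) = −Σ p(x,y)·log₂ p(x,y) over all 6 cells.
  cell (r,1): −0.47·log₂0.47 = 0.5120
  cell (r,2): −0.01·log₂0.01 = 0.0664
  cell (r,3): −0.22·log₂0.22 = 0.4806
  cell (s,1): −0.07·log₂0.07 = 0.2686
  cell (s,2): −0.13·log₂0.13 = 0.3826
  cell (s,3): −0.10·log₂0.10 = 0.3322
Sum = 2.042 bits.

2.042 bits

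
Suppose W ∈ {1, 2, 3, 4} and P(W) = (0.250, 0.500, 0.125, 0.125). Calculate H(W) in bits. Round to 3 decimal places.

1.750 bits

H(W) = −Σ p·log₂ p.
  −(0.250)·log₂(0.250) = 0.5000
  −(0.500)·log₂(0.500) = 0.5000
  −(0.125)·log₂(0.125) = 0.3750
  −(0.125)·log₂(0.125) = 0.3750
Sum: 0.5000 + 0.5000 + 0.3750 + 0.3750 = 1.750 bits.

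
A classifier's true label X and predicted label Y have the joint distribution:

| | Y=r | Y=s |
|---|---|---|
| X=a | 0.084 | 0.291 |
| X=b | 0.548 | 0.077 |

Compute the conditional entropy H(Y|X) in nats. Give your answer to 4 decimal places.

0.4328 nats

Marginals: p(X) = (0.3750, 0.6250), p(Y) = (0.6320, 0.3680).
H(Y|X) = Σ p(X) · H(Y|X=·).
  X=a: p=0.3750, H(Y|X=a) = 0.5319
  X=b: p=0.6250, H(Y|X=b) = 0.3733
Weighted sum = 0.4328 nats.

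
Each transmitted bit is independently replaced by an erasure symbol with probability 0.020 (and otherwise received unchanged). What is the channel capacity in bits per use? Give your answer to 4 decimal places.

Binary erasure channel: capacity C = 1 − ε.
C = 1 − 0.020 = 0.9800 bits per channel use.

0.9800 bits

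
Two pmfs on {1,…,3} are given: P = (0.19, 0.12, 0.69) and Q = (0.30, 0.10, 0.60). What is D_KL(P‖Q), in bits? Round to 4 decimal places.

D(P‖Q) = Σ p·log₂(p/q).
  0.19·log₂(0.19/0.30) = -0.12520
  0.12·log₂(0.12/0.10) = 0.03156
  0.69·log₂(0.69/0.60) = 0.13913
D(P‖Q) = 0.0455 bits.

0.0455 bits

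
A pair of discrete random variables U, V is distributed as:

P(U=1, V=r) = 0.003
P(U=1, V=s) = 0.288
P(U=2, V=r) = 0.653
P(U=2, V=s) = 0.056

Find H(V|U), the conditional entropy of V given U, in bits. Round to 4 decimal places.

Chain rule: H(V|U) = H(U,V) − H(U).
Marginals: p(U) = (0.2910, 0.7090), p(V) = (0.6560, 0.3440).
H(U,V) = 1.1767 bits; H(U) = 0.8700 bits.
H(V|U) = 1.1767 − 0.8700 = 0.3067 bits.

0.3067 bits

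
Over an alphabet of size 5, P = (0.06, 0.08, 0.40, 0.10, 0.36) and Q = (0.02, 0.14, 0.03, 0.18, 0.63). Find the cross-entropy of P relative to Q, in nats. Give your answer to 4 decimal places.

H(P,Q) = −Σ p·ln q.
  −0.06·ln(0.02) = 0.23472
  −0.08·ln(0.14) = 0.15729
  −0.40·ln(0.03) = 1.40262
  −0.10·ln(0.18) = 0.17148
  −0.36·ln(0.63) = 0.16633
H(P,Q) = 2.1324 nats.

2.1324 nats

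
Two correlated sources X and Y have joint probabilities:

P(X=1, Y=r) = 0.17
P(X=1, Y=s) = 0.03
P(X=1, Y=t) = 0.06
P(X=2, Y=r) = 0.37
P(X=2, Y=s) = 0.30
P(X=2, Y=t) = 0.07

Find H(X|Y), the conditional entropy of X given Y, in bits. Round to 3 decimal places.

Chain rule: H(X|Y) = H(X,Y) − H(Y).
Marginals: p(X) = (0.2600, 0.7400), p(Y) = (0.5400, 0.3300, 0.1300).
H(X,Y) = 2.1503 bits; H(Y) = 1.3905 bits.
H(X|Y) = 2.1503 − 1.3905 = 0.760 bits.

0.760 bits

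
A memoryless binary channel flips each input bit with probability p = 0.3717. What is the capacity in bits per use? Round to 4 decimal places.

Binary symmetric channel: C = 1 − h₂(ε) where h₂ is the binary entropy function.
h₂(0.3717) = −0.3717·log₂0.3717 − 0.6283·log₂0.6283 = 0.9520.
C = 1 − 0.9520 = 0.0480 bits per channel use.

0.0480 bits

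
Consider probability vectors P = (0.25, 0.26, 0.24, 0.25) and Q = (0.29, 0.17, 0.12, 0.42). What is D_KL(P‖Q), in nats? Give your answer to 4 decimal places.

0.1100 nats

D(P‖Q) = Σ p·ln(p/q).
  0.25·ln(0.25/0.29) = -0.03711
  0.26·ln(0.26/0.17) = 0.11047
  0.24·ln(0.24/0.12) = 0.16636
  0.25·ln(0.25/0.42) = -0.12970
D(P‖Q) = 0.1100 nats.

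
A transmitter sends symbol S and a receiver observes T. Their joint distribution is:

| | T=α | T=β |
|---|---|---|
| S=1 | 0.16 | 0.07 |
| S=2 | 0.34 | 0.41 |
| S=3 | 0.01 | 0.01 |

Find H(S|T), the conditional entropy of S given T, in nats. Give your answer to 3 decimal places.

0.611 nats

Marginals: p(S) = (0.2300, 0.7500, 0.0200), p(T) = (0.5100, 0.4900).
H(S|T) = Σ p(T) · H(S|T=·).
  T=α: p=0.5100, H(S|T=α) = 0.7111
  T=β: p=0.4900, H(S|T=β) = 0.5066
Weighted sum = 0.611 nats.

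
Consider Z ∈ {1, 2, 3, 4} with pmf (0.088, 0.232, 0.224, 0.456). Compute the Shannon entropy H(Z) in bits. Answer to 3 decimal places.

H(Z) = −Σ p·log₂ p.
  −(0.088)·log₂(0.088) = 0.3086
  −(0.232)·log₂(0.232) = 0.4890
  −(0.224)·log₂(0.224) = 0.4835
  −(0.456)·log₂(0.456) = 0.5166
Sum: 0.3086 + 0.4890 + 0.4835 + 0.5166 = 1.798 bits.

1.798 bits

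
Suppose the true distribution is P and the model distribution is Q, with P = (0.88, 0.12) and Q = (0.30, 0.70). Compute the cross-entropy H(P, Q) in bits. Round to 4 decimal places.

H(P,Q) = −Σ p·log₂ q.
  −0.88·log₂(0.30) = 1.52853
  −0.12·log₂(0.70) = 0.06175
H(P,Q) = 1.5903 bits.

1.5903 bits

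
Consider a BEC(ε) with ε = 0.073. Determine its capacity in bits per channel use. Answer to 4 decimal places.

0.9270 bits

Binary erasure channel: capacity C = 1 − ε.
C = 1 − 0.073 = 0.9270 bits per channel use.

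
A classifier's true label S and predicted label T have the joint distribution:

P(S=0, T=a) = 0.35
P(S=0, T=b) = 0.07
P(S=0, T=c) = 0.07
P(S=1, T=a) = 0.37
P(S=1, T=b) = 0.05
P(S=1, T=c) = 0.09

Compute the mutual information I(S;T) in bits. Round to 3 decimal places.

Marginals: p(S) = (0.4900, 0.5100), p(T) = (0.7200, 0.1200, 0.1600).
I(S;T) = H(S) + H(T) − H(S,T).
H(S) = 0.9997, H(T) = 1.1313, H(S,T) = 2.1267.
I(S;T) = 0.9997 + 1.1313 − 2.1267 = 0.004 bits.

0.004 bits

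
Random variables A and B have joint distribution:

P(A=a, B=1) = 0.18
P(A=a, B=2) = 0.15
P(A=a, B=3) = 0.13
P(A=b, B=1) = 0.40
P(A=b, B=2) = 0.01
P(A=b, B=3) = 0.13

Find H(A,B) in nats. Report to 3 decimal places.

H(A,B) = −Σ p(x,y)·ln p(x,y) over all 6 cells.
  cell (a,1): −0.18·ln0.18 = 0.3087
  cell (a,2): −0.15·ln0.15 = 0.2846
  cell (a,3): −0.13·ln0.13 = 0.2652
  cell (b,1): −0.40·ln0.40 = 0.3665
  cell (b,2): −0.01·ln0.01 = 0.0461
  cell (b,3): −0.13·ln0.13 = 0.2652
Sum = 1.536 nats.

1.536 nats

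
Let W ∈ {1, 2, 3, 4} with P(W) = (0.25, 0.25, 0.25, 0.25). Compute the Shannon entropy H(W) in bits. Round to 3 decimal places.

H(W) = −Σ p·log₂ p.
  −(0.25)·log₂(0.25) = 0.5000
  −(0.25)·log₂(0.25) = 0.5000
  −(0.25)·log₂(0.25) = 0.5000
  −(0.25)·log₂(0.25) = 0.5000
Sum: 0.5000 + 0.5000 + 0.5000 + 0.5000 = 2.000 bits.

2.000 bits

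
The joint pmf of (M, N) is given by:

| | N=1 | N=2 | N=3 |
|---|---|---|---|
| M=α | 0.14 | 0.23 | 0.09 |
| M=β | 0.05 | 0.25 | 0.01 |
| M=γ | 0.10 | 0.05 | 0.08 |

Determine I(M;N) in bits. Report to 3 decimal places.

Marginals: p(M) = (0.4600, 0.3100, 0.2300), p(N) = (0.2900, 0.5300, 0.1800).
I(M;N) = H(M) + H(N) − H(M,N).
H(M) = 1.5268, H(N) = 1.4487, H(M,N) = 2.8198.
I(M;N) = 1.5268 + 1.4487 − 2.8198 = 0.156 bits.

0.156 bits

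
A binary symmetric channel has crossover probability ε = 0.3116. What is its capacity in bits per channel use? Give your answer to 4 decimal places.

0.1050 bits

Binary symmetric channel: C = 1 − h₂(ε) where h₂ is the binary entropy function.
h₂(0.3116) = −0.3116·log₂0.3116 − 0.6884·log₂0.6884 = 0.8950.
C = 1 − 0.8950 = 0.1050 bits per channel use.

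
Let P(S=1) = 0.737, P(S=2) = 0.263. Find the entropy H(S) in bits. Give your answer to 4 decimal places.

0.8312 bits

H(S) = −Σ p·log₂ p.
  −(0.737)·log₂(0.737) = 0.32447
  −(0.263)·log₂(0.263) = 0.50677
Sum: 0.32447 + 0.50677 = 0.8312 bits.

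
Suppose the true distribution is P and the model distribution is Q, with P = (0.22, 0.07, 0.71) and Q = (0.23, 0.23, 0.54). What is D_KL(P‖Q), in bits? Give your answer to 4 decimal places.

D(P‖Q) = Σ p·log₂(p/q).
  0.22·log₂(0.22/0.23) = -0.01411
  0.07·log₂(0.07/0.23) = -0.12013
  0.71·log₂(0.71/0.54) = 0.28035
D(P‖Q) = 0.1461 bits.

0.1461 bits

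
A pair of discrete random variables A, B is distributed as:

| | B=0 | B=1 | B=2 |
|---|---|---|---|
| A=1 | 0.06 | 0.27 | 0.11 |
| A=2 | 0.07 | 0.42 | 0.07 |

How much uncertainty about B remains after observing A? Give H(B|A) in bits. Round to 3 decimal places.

1.177 bits

Marginals: p(A) = (0.4400, 0.5600), p(B) = (0.1300, 0.6900, 0.1800).
H(B|A) = Σ p(A) · H(B|A=·).
  A=1: p=0.4400, H(B|A=1) = 1.3243
  A=2: p=0.5600, H(B|A=2) = 1.0613
Weighted sum = 1.177 bits.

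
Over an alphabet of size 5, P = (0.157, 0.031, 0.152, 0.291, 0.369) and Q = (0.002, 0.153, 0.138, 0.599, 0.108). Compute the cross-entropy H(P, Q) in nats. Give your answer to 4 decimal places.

2.3053 nats

H(P,Q) = −Σ p·ln q.
  −0.157·ln(0.002) = 0.97569
  −0.031·ln(0.153) = 0.05820
  −0.152·ln(0.138) = 0.30104
  −0.291·ln(0.599) = 0.14914
  −0.369·ln(0.108) = 0.82126
H(P,Q) = 2.3053 nats.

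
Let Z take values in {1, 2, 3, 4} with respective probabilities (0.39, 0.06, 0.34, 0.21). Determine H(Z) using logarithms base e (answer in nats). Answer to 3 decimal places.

1.231 nats

H(Z) = −Σ p·ln p.
  −(0.39)·ln(0.39) = 0.3672
  −(0.06)·ln(0.06) = 0.1688
  −(0.34)·ln(0.34) = 0.3668
  −(0.21)·ln(0.21) = 0.3277
Sum: 0.3672 + 0.1688 + 0.3668 + 0.3277 = 1.231 nats.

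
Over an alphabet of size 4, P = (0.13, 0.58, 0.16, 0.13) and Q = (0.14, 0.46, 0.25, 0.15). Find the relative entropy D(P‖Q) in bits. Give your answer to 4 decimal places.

0.0502 bits

D(P‖Q) = Σ p·log₂(p/q).
  0.13·log₂(0.13/0.14) = -0.01390
  0.58·log₂(0.58/0.46) = 0.19396
  0.16·log₂(0.16/0.25) = -0.10302
  0.13·log₂(0.13/0.15) = -0.02684
D(P‖Q) = 0.0502 bits.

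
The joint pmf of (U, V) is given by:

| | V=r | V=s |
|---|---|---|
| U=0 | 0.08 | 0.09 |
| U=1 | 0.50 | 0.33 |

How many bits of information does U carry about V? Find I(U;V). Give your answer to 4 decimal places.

0.0072 bits

Marginals: p(U) = (0.1700, 0.8300), p(V) = (0.5800, 0.4200).
I(U;V) = H(U) + H(V) − H(U,V).
H(U) = 0.6577, H(V) = 0.9815, H(U,V) = 1.6320.
I(U;V) = 0.6577 + 0.9815 − 1.6320 = 0.0072 bits.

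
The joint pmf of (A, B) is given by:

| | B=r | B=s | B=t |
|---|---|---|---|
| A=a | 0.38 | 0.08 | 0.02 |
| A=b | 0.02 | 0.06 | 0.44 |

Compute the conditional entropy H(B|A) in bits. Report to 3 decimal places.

0.814 bits

Chain rule: H(B|A) = H(A,B) − H(A).
Marginals: p(A) = (0.4800, 0.5200), p(B) = (0.4000, 0.1400, 0.4600).
H(A,B) = 1.8124 bits; H(A) = 0.9988 bits.
H(B|A) = 1.8124 − 0.9988 = 0.814 bits.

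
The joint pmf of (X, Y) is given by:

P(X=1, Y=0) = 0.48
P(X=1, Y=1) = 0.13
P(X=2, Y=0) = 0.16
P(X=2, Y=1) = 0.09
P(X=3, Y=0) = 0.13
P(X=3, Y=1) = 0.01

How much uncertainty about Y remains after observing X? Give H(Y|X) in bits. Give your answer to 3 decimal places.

Chain rule: H(Y|X) = H(X,Y) − H(X).
Marginals: p(X) = (0.6100, 0.2500, 0.1400), p(Y) = (0.7700, 0.2300).
H(X,Y) = 2.0757 bits; H(X) = 1.3321 bits.
H(Y|X) = 2.0757 − 1.3321 = 0.744 bits.

0.744 bits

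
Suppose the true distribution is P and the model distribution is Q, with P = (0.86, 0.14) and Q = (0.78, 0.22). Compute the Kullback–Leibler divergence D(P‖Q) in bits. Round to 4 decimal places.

0.0299 bits

D(P‖Q) = Σ p·log₂(p/q).
  0.86·log₂(0.86/0.78) = 0.12114
  0.14·log₂(0.14/0.22) = -0.09129
D(P‖Q) = 0.0299 bits.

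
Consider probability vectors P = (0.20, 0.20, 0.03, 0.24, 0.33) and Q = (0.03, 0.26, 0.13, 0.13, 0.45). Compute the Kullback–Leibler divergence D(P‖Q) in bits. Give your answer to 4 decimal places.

0.4729 bits

D(P‖Q) = Σ p·log₂(p/q).
  0.20·log₂(0.20/0.03) = 0.54739
  0.20·log₂(0.20/0.26) = -0.07570
  0.03·log₂(0.03/0.13) = -0.06346
  0.24·log₂(0.24/0.13) = 0.21229
  0.33·log₂(0.33/0.45) = -0.14766
D(P‖Q) = 0.4729 bits.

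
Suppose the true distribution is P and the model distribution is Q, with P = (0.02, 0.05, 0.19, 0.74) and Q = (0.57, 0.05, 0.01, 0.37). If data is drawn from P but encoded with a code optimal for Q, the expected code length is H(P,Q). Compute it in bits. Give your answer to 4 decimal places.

2.5561 bits

H(P,Q) = −Σ p·log₂ q.
  −0.02·log₂(0.57) = 0.01622
  −0.05·log₂(0.05) = 0.21610
  −0.19·log₂(0.01) = 1.26233
  −0.74·log₂(0.37) = 1.06146
H(P,Q) = 2.5561 bits.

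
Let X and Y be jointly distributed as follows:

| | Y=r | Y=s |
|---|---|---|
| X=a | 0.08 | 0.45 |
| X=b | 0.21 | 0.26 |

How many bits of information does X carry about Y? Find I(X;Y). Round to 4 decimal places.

0.0781 bits

Marginals: p(X) = (0.5300, 0.4700), p(Y) = (0.2900, 0.7100).
I(X;Y) = Σ p(x,y)·log₂[p(x,y)/(p(x)p(y))].
  (a,r): 0.08·log₂(0.5205) = -0.07536
  (a,s): 0.45·log₂(1.1959) = 0.11612
  (b,r): 0.21·log₂(1.5407) = 0.13096
  (b,s): 0.26·log₂(0.7791) = -0.09361
Sum = 0.0781 bits.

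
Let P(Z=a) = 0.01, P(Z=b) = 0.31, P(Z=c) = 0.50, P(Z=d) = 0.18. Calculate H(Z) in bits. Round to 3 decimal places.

1.536 bits

H(Z) = −Σ p·log₂ p.
  −(0.01)·log₂(0.01) = 0.0664
  −(0.31)·log₂(0.31) = 0.5238
  −(0.50)·log₂(0.50) = 0.5000
  −(0.18)·log₂(0.18) = 0.4453
Sum: 0.0664 + 0.5238 + 0.5000 + 0.4453 = 1.536 bits.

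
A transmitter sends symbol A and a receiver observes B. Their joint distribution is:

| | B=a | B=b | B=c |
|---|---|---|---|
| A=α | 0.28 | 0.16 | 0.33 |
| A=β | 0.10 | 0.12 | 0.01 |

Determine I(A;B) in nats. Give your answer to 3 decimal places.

0.084 nats

Marginals: p(A) = (0.7700, 0.2300), p(B) = (0.3800, 0.2800, 0.3400).
I(A;B) = H(A) + H(B) − H(A,B).
H(A) = 0.5393, H(B) = 1.0909, H(A,B) = 1.5462.
I(A;B) = 0.5393 + 1.0909 − 1.5462 = 0.084 nats.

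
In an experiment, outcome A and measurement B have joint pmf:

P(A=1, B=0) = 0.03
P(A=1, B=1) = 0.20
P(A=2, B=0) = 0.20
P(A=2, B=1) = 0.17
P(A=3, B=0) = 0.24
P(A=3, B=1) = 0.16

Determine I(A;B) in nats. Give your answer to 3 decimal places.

Marginals: p(A) = (0.2300, 0.3700, 0.4000), p(B) = (0.4700, 0.5300).
I(A;B) = Σ p(x,y)·ln[p(x,y)/(p(x)p(y))].
  (1,0): 0.03·ln(0.2775) = -0.0385
  (1,1): 0.20·ln(1.6407) = 0.0990
  (2,0): 0.20·ln(1.1501) = 0.0280
  (2,1): 0.17·ln(0.8669) = -0.0243
  (3,0): 0.24·ln(1.2766) = 0.0586
  (3,1): 0.16·ln(0.7547) = -0.0450
Sum = 0.078 nats.

0.078 nats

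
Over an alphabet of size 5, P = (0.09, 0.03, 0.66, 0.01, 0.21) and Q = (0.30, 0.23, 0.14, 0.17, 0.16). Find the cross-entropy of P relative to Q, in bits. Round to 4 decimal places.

2.6728 bits

H(P,Q) = −Σ p·log₂ q.
  −0.09·log₂(0.30) = 0.15633
  −0.03·log₂(0.23) = 0.06361
  −0.66·log₂(0.14) = 1.87209
  −0.01·log₂(0.17) = 0.02556
  −0.21·log₂(0.16) = 0.55521
H(P,Q) = 2.6728 bits.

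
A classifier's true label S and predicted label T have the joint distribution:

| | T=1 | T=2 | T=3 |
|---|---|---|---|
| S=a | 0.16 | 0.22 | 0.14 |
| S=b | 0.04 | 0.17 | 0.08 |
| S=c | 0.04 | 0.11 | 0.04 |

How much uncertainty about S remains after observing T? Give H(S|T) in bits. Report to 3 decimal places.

Marginals: p(S) = (0.5200, 0.2900, 0.1900), p(T) = (0.2400, 0.5000, 0.2600).
H(S|T) = Σ p(T) · H(S|T=·).
  T=1: p=0.2400, H(S|T=1) = 1.2516
  T=2: p=0.5000, H(S|T=2) = 1.5309
  T=3: p=0.2600, H(S|T=3) = 1.4196
Weighted sum = 1.435 bits.

1.435 bits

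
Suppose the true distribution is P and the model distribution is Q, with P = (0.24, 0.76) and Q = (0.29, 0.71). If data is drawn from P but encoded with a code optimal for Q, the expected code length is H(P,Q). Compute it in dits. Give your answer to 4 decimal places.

0.2421 dits

H(P,Q) = −Σ p·log₁₀ q.
  −0.24·log₁₀(0.29) = 0.12902
  −0.76·log₁₀(0.71) = 0.11304
H(P,Q) = 0.2421 dits.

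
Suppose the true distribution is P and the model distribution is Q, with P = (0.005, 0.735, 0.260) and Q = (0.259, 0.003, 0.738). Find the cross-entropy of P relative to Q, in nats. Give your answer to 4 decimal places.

4.3555 nats

H(P,Q) = −Σ p·ln q.
  −0.005·ln(0.259) = 0.00675
  −0.735·ln(0.003) = 4.26972
  −0.260·ln(0.738) = 0.07899
H(P,Q) = 4.3555 nats.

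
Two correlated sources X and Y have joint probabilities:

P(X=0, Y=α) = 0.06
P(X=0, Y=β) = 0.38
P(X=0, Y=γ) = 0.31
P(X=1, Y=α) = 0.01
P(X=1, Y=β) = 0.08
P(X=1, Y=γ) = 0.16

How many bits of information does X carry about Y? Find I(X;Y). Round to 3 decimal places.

0.028 bits

Marginals: p(X) = (0.7500, 0.2500), p(Y) = (0.0700, 0.4600, 0.4700).
I(X;Y) = H(X) + H(Y) − H(X,Y).
H(X) = 0.8113, H(Y) = 1.2958, H(X,Y) = 2.0787.
I(X;Y) = 0.8113 + 1.2958 − 2.0787 = 0.028 bits.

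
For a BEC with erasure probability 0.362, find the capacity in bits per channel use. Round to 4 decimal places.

Binary erasure channel: capacity C = 1 − ε.
C = 1 − 0.362 = 0.6380 bits per channel use.

0.6380 bits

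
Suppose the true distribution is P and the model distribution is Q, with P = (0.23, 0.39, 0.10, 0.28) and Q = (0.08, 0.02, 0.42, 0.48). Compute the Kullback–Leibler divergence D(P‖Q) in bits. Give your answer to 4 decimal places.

1.5970 bits

D(P‖Q) = Σ p·log₂(p/q).
  0.23·log₂(0.23/0.08) = 0.35042
  0.39·log₂(0.39/0.02) = 1.67131
  0.10·log₂(0.10/0.42) = -0.20704
  0.28·log₂(0.28/0.48) = -0.21773
D(P‖Q) = 1.5970 bits.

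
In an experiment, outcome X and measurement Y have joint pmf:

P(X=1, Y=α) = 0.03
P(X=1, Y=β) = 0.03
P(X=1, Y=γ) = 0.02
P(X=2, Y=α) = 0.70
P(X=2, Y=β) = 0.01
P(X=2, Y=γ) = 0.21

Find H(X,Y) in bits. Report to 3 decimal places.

H(X,Y) = −Σ p(x,y)·log₂ p(x,y) over all 6 cells.
  cell (1,α): −0.03·log₂0.03 = 0.1518
  cell (1,β): −0.03·log₂0.03 = 0.1518
  cell (1,γ): −0.02·log₂0.02 = 0.1129
  cell (2,α): −0.70·log₂0.70 = 0.3602
  cell (2,β): −0.01·log₂0.01 = 0.0664
  cell (2,γ): −0.21·log₂0.21 = 0.4728
Sum = 1.316 bits.

1.316 bits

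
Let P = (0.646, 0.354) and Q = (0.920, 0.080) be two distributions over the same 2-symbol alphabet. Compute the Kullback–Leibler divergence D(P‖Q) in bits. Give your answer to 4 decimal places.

D(P‖Q) = Σ p·log₂(p/q).
  0.646·log₂(0.646/0.920) = -0.32952
  0.354·log₂(0.354/0.080) = 0.75957
D(P‖Q) = 0.4300 bits.

0.4300 bits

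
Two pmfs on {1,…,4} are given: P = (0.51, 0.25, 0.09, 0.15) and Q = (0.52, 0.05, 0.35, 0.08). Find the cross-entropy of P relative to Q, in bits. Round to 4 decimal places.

H(P,Q) = −Σ p·log₂ q.
  −0.51·log₂(0.52) = 0.48114
  −0.25·log₂(0.05) = 1.08048
  −0.09·log₂(0.35) = 0.13631
  −0.15·log₂(0.08) = 0.54658
H(P,Q) = 2.2445 bits.

2.2445 bits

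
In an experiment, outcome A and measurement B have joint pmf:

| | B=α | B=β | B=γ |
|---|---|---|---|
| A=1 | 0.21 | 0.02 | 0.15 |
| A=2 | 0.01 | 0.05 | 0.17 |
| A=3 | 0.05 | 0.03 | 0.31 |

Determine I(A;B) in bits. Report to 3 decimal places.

0.205 bits

Marginals: p(A) = (0.3800, 0.2300, 0.3900), p(B) = (0.2700, 0.1000, 0.6300).
I(A;B) = Σ p(x,y)·log₂[p(x,y)/(p(x)p(y))].
  (1,α): 0.21·log₂(2.0468) = 0.2170
  (1,β): 0.02·log₂(0.5263) = -0.0185
  (1,γ): 0.15·log₂(0.6266) = -0.1012
  (2,α): 0.01·log₂(0.1610) = -0.0263
  (2,β): 0.05·log₂(2.1739) = 0.0560
  (2,γ): 0.17·log₂(1.1732) = 0.0392
  (3,α): 0.05·log₂(0.4748) = -0.0537
  (3,β): 0.03·log₂(0.7692) = -0.0114
  (3,γ): 0.31·log₂(1.2617) = 0.1040
Sum = 0.205 bits.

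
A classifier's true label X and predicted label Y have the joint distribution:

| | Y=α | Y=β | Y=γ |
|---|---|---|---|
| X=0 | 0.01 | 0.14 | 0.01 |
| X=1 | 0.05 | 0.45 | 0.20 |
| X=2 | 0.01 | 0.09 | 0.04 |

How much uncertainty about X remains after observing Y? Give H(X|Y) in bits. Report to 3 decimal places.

1.147 bits

Marginals: p(X) = (0.1600, 0.7000, 0.1400), p(Y) = (0.0700, 0.6800, 0.2500).
H(X|Y) = Σ p(Y) · H(X|Y=·).
  Y=α: p=0.0700, H(X|Y=α) = 1.1488
  Y=β: p=0.6800, H(X|Y=β) = 1.2497
  Y=γ: p=0.2500, H(X|Y=γ) = 0.8663
Weighted sum = 1.147 bits.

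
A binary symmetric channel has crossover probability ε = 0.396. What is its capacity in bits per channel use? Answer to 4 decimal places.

Binary symmetric channel: C = 1 − h₂(ε) where h₂ is the binary entropy function.
h₂(0.396) = −0.396·log₂0.396 − 0.604·log₂0.604 = 0.9686.
C = 1 − 0.9686 = 0.0314 bits per channel use.

0.0314 bits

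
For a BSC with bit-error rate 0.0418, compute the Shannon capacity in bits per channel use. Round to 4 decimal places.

0.7495 bits

Binary symmetric channel: C = 1 − h₂(ε) where h₂ is the binary entropy function.
h₂(0.0418) = −0.0418·log₂0.0418 − 0.9582·log₂0.9582 = 0.2505.
C = 1 − 0.2505 = 0.7495 bits per channel use.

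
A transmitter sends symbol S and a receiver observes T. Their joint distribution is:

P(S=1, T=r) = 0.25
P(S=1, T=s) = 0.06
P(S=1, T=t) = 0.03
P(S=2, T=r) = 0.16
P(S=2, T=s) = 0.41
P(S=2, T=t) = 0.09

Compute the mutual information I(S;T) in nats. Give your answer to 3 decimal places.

Marginals: p(S) = (0.3400, 0.6600), p(T) = (0.4100, 0.4700, 0.1200).
I(S;T) = Σ p(x,y)·ln[p(x,y)/(p(x)p(y))].
  (1,r): 0.25·ln(1.7934) = 0.1460
  (1,s): 0.06·ln(0.3755) = -0.0588
  (1,t): 0.03·ln(0.7353) = -0.0092
  (2,r): 0.16·ln(0.5913) = -0.0841
  (2,s): 0.41·ln(1.3217) = 0.1144
  (2,t): 0.09·ln(1.1364) = 0.0115
Sum = 0.120 nats.

0.120 nats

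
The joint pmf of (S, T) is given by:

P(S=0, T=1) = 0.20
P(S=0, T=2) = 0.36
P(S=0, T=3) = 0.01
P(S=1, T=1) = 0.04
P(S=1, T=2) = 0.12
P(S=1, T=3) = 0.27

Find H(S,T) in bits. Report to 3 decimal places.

2.124 bits

H(S,T) = −Σ p(x,y)·log₂ p(x,y) over all 6 cells.
  cell (0,1): −0.20·log₂0.20 = 0.4644
  cell (0,2): −0.36·log₂0.36 = 0.5306
  cell (0,3): −0.01·log₂0.01 = 0.0664
  cell (1,1): −0.04·log₂0.04 = 0.1858
  cell (1,2): −0.12·log₂0.12 = 0.3671
  cell (1,3): −0.27·log₂0.27 = 0.5100
Sum = 2.124 bits.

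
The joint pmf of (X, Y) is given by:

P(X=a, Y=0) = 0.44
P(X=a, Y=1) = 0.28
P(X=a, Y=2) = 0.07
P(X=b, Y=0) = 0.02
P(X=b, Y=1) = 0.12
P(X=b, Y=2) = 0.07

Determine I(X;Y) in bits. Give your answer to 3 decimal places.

Marginals: p(X) = (0.7900, 0.2100), p(Y) = (0.4600, 0.4000, 0.1400).
I(X;Y) = Σ p(x,y)·log₂[p(x,y)/(p(x)p(y))].
  (a,0): 0.44·log₂(1.2108) = 0.1214
  (a,1): 0.28·log₂(0.8861) = -0.0489
  (a,2): 0.07·log₂(0.6329) = -0.0462
  (b,0): 0.02·log₂(0.2070) = -0.0454
  (b,1): 0.12·log₂(1.4286) = 0.0617
  (b,2): 0.07·log₂(2.3810) = 0.0876
Sum = 0.130 bits.

0.130 bits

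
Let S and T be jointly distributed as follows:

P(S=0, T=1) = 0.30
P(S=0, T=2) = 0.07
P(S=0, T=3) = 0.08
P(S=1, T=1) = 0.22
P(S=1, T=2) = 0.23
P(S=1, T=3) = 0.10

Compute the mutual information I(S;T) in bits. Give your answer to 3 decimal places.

0.068 bits

Marginals: p(S) = (0.4500, 0.5500), p(T) = (0.5200, 0.3000, 0.1800).
I(S;T) = Σ p(x,y)·log₂[p(x,y)/(p(x)p(y))].
  (0,1): 0.30·log₂(1.2821) = 0.1075
  (0,2): 0.07·log₂(0.5185) = -0.0663
  (0,3): 0.08·log₂(0.9877) = -0.0014
  (1,1): 0.22·log₂(0.7692) = -0.0833
  (1,2): 0.23·log₂(1.3939) = 0.1102
  (1,3): 0.10·log₂(1.0101) = 0.0014
Sum = 0.068 bits.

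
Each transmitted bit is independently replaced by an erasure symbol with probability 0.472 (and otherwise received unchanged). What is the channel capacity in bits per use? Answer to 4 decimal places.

Binary erasure channel: capacity C = 1 − ε.
C = 1 − 0.472 = 0.5280 bits per channel use.

0.5280 bits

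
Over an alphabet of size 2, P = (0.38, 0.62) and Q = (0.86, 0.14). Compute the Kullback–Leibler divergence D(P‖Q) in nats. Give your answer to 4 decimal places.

0.6122 nats

D(P‖Q) = Σ p·ln(p/q).
  0.38·ln(0.38/0.86) = -0.31037
  0.62·ln(0.62/0.14) = 0.92261
D(P‖Q) = 0.6122 nats.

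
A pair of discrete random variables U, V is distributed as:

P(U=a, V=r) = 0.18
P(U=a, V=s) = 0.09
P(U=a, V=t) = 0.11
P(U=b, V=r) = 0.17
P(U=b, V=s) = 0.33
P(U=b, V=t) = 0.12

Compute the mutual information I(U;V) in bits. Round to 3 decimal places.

Marginals: p(U) = (0.3800, 0.6200), p(V) = (0.3500, 0.4200, 0.2300).
I(U;V) = H(U) + H(V) − H(U,V).
H(U) = 0.9580, H(V) = 1.5434, H(U,V) = 2.4377.
I(U;V) = 0.9580 + 1.5434 − 2.4377 = 0.064 bits.

0.064 bits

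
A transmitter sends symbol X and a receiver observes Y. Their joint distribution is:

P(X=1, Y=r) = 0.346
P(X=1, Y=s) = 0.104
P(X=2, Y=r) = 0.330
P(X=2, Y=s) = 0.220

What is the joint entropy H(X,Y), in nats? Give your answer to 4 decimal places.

1.3016 nats

H(X,Y) = −Σ p(x,y)·ln p(x,y) over all 4 cells.
  cell (1,r): −0.346·ln0.346 = 0.36722
  cell (1,s): −0.104·ln0.104 = 0.23539
  cell (2,r): −0.330·ln0.330 = 0.36586
  cell (2,s): −0.220·ln0.220 = 0.33311
Sum = 1.3016 nats.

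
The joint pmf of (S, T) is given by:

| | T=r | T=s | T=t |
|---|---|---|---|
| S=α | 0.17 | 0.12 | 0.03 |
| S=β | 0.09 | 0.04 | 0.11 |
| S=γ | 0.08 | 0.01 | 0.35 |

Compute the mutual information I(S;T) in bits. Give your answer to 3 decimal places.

Marginals: p(S) = (0.3200, 0.2400, 0.4400), p(T) = (0.3400, 0.1700, 0.4900).
I(S;T) = H(S) + H(T) − H(S,T).
H(S) = 1.5413, H(T) = 1.4680, H(S,T) = 2.6902.
I(S;T) = 1.5413 + 1.4680 − 2.6902 = 0.319 bits.

0.319 bits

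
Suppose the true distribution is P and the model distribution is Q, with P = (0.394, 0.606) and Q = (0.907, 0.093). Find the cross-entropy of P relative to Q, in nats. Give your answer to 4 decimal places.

H(P,Q) = −Σ p·ln q.
  −0.394·ln(0.907) = 0.03846
  −0.606·ln(0.093) = 1.43934
H(P,Q) = 1.4778 nats.

1.4778 nats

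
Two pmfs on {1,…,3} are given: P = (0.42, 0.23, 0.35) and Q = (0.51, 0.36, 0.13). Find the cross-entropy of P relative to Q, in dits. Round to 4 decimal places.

H(P,Q) = −Σ p·log₁₀ q.
  −0.42·log₁₀(0.51) = 0.12282
  −0.23·log₁₀(0.36) = 0.10205
  −0.35·log₁₀(0.13) = 0.31012
H(P,Q) = 0.5350 dits.

0.5350 dits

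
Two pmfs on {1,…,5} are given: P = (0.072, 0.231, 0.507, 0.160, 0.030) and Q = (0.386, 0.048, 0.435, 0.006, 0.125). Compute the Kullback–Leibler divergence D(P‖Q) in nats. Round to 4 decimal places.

D(P‖Q) = Σ p·ln(p/q).
  0.072·ln(0.072/0.386) = -0.12090
  0.231·ln(0.231/0.048) = 0.36295
  0.507·ln(0.507/0.435) = 0.07765
  0.160·ln(0.160/0.006) = 0.52535
  0.030·ln(0.030/0.125) = -0.04281
D(P‖Q) = 0.8022 nats.

0.8022 nats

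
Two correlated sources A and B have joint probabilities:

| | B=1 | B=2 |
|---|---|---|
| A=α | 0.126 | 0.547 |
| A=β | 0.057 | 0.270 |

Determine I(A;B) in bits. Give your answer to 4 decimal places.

Marginals: p(A) = (0.6730, 0.3270), p(B) = (0.1830, 0.8170).
I(A;B) = H(A) + H(B) − H(A,B).
H(A) = 0.9118, H(B) = 0.6866, H(A,B) = 1.5982.
I(A;B) = 0.9118 + 0.6866 − 1.5982 = 0.0002 bits.

0.0002 bits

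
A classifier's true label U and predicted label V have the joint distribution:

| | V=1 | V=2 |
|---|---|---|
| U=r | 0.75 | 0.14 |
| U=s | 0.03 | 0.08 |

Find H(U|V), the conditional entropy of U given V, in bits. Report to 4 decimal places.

0.3915 bits

Chain rule: H(U|V) = H(U,V) − H(V).
Marginals: p(U) = (0.8900, 0.1100), p(V) = (0.7800, 0.2200).
H(U,V) = 1.1517 bits; H(V) = 0.7602 bits.
H(U|V) = 1.1517 − 0.7602 = 0.3915 bits.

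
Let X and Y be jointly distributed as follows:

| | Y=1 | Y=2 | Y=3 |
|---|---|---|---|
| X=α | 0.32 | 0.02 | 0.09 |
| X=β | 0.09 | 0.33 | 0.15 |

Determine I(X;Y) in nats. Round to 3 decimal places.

0.232 nats

Marginals: p(X) = (0.4300, 0.5700), p(Y) = (0.4100, 0.3500, 0.2400).
I(X;Y) = Σ p(x,y)·ln[p(x,y)/(p(x)p(y))].
  (α,1): 0.32·ln(1.8151) = 0.1908
  (α,2): 0.02·ln(0.1329) = -0.0404
  (α,3): 0.09·ln(0.8721) = -0.0123
  (β,1): 0.09·ln(0.3851) = -0.0859
  (β,2): 0.33·ln(1.6541) = 0.1661
  (β,3): 0.15·ln(1.0965) = 0.0138
Sum = 0.232 nats.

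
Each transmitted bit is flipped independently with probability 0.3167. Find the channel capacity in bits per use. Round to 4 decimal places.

Binary symmetric channel: C = 1 − h₂(ε) where h₂ is the binary entropy function.
h₂(0.3167) = −0.3167·log₂0.3167 − 0.6833·log₂0.6833 = 0.9008.
C = 1 − 0.9008 = 0.0992 bits per channel use.

0.0992 bits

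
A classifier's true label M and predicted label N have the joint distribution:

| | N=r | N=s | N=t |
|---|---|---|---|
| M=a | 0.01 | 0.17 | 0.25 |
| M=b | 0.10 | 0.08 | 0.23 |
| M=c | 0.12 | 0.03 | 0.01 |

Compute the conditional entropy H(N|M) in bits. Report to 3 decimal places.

1.224 bits

Chain rule: H(N|M) = H(M,N) − H(M).
Marginals: p(M) = (0.4300, 0.4100, 0.1600), p(N) = (0.2300, 0.2800, 0.4900).
H(M,N) = 2.6977 bits; H(M) = 1.4740 bits.
H(N|M) = 2.6977 − 1.4740 = 1.224 bits.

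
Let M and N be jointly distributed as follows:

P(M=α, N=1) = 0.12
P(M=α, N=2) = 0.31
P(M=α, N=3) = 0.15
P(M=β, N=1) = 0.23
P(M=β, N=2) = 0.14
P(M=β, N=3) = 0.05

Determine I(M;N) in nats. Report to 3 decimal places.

0.064 nats

Marginals: p(M) = (0.5800, 0.4200), p(N) = (0.3500, 0.4500, 0.2000).
I(M;N) = Σ p(x,y)·ln[p(x,y)/(p(x)p(y))].
  (α,1): 0.12·ln(0.5911) = -0.0631
  (α,2): 0.31·ln(1.1877) = 0.0533
  (α,3): 0.15·ln(1.2931) = 0.0386
  (β,1): 0.23·ln(1.5646) = 0.1030
  (β,2): 0.14·ln(0.7407) = -0.0420
  (β,3): 0.05·ln(0.5952) = -0.0259
Sum = 0.064 nats.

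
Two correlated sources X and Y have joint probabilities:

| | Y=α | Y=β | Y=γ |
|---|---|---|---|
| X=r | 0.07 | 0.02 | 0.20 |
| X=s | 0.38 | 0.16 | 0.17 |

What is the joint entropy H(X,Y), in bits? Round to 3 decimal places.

H(X,Y) = −Σ p(x,y)·log₂ p(x,y) over all 6 cells.
  cell (r,α): −0.07·log₂0.07 = 0.2686
  cell (r,β): −0.02·log₂0.02 = 0.1129
  cell (r,γ): −0.20·log₂0.20 = 0.4644
  cell (s,α): −0.38·log₂0.38 = 0.5305
  cell (s,β): −0.16·log₂0.16 = 0.4230
  cell (s,γ): −0.17·log₂0.17 = 0.4346
Sum = 2.234 bits.

2.234 bits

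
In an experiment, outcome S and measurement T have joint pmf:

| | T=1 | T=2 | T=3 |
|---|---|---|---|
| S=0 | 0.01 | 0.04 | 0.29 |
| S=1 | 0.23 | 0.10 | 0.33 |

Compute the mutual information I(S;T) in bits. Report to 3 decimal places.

0.126 bits

Marginals: p(S) = (0.3400, 0.6600), p(T) = (0.2400, 0.1400, 0.6200).
I(S;T) = Σ p(x,y)·log₂[p(x,y)/(p(x)p(y))].
  (0,1): 0.01·log₂(0.1225) = -0.0303
  (0,2): 0.04·log₂(0.8403) = -0.0100
  (0,3): 0.29·log₂(1.3757) = 0.1335
  (1,1): 0.23·log₂(1.4520) = 0.1238
  (1,2): 0.10·log₂(1.0823) = 0.0114
  (1,3): 0.33·log₂(0.8065) = -0.1024
Sum = 0.126 bits.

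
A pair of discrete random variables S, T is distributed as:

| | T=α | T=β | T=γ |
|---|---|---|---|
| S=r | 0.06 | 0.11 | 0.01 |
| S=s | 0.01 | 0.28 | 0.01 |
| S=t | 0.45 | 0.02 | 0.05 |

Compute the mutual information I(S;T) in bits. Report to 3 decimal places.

0.589 bits

Marginals: p(S) = (0.1800, 0.3000, 0.5200), p(T) = (0.5200, 0.4100, 0.0700).
I(S;T) = H(S) + H(T) − H(S,T).
H(S) = 1.4570, H(T) = 1.2865, H(S,T) = 2.1547.
I(S;T) = 1.4570 + 1.2865 − 2.1547 = 0.589 bits.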